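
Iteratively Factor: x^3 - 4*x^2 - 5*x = (x)*(x^2 - 4*x - 5) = x*(x - 5)*(x + 1)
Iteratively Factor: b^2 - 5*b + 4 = (b - 1)*(b - 4)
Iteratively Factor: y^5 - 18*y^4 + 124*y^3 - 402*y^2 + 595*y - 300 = (y - 5)*(y^4 - 13*y^3 + 59*y^2 - 107*y + 60) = (y - 5)*(y - 1)*(y^3 - 12*y^2 + 47*y - 60) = (y - 5)*(y - 3)*(y - 1)*(y^2 - 9*y + 20) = (y - 5)^2*(y - 3)*(y - 1)*(y - 4)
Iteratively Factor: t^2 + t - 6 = (t - 2)*(t + 3)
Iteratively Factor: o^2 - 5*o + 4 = (o - 1)*(o - 4)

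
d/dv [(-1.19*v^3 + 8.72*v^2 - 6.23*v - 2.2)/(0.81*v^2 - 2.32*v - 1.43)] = (-0.9639*v^4 + 5.5216*v^3 - 10.079*v^2 - 21.3752*v + 3.8049)/(0.6561*v^4 - 3.7584*v^3 + 3.0658*v^2 + 6.6352*v + 2.0449)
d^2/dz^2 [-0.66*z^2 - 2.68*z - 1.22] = -1.32000000000000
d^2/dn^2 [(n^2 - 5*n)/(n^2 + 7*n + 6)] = 12*(-2*n^3 - 3*n^2 + 15*n + 41)/(n^6 + 21*n^5 + 165*n^4 + 595*n^3 + 990*n^2 + 756*n + 216)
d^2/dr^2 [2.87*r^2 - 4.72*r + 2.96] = 5.74000000000000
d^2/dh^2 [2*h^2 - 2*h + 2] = 4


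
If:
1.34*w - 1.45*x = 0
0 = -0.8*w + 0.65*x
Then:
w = 0.00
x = 0.00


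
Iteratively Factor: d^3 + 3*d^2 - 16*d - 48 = (d - 4)*(d^2 + 7*d + 12) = (d - 4)*(d + 3)*(d + 4)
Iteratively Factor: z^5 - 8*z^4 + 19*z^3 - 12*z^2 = (z - 3)*(z^4 - 5*z^3 + 4*z^2) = (z - 4)*(z - 3)*(z^3 - z^2) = z*(z - 4)*(z - 3)*(z^2 - z) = z^2*(z - 4)*(z - 3)*(z - 1)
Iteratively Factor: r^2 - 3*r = (r - 3)*(r)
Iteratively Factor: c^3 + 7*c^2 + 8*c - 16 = (c + 4)*(c^2 + 3*c - 4) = (c - 1)*(c + 4)*(c + 4)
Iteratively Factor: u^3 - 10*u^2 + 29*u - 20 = (u - 1)*(u^2 - 9*u + 20) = (u - 4)*(u - 1)*(u - 5)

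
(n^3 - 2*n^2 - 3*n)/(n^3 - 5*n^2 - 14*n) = (-n^2 + 2*n + 3)/(-n^2 + 5*n + 14)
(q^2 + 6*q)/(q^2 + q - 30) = q/(q - 5)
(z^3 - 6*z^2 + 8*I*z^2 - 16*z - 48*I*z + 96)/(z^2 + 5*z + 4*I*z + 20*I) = (z^2 + z*(-6 + 4*I) - 24*I)/(z + 5)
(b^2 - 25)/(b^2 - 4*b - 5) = (b + 5)/(b + 1)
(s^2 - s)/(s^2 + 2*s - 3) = s/(s + 3)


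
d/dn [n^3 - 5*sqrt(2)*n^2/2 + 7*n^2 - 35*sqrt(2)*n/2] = 3*n^2 - 5*sqrt(2)*n + 14*n - 35*sqrt(2)/2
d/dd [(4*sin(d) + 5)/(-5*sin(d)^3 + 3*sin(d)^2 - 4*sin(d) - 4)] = (63*sin(d)^2 - 10*sin(3*d) + 4)*cos(d)/(5*sin(d)^3 - 3*sin(d)^2 + 4*sin(d) + 4)^2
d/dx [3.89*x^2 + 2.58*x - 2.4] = 7.78*x + 2.58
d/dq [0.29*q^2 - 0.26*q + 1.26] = 0.58*q - 0.26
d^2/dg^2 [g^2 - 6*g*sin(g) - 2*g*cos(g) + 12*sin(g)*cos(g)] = 6*g*sin(g) + 2*g*cos(g) + 4*sin(g) - 24*sin(2*g) - 12*cos(g) + 2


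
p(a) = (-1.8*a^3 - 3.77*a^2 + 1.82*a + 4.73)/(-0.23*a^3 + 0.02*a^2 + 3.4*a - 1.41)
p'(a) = (-5.4*a^2 - 7.54*a + 1.82)/(-0.23*a^3 + 0.02*a^2 + 3.4*a - 1.41) + (0.69*a^2 - 0.04*a - 3.4)*(-1.8*a^3 - 3.77*a^2 + 1.82*a + 4.73)/(-0.23*a^3 + 0.02*a^2 + 3.4*a - 1.41)^2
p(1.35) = -1.55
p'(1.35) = -5.58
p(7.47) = 13.32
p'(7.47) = -1.52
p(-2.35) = -0.47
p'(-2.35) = 1.67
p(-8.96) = 7.25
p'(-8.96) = 0.12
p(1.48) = -2.28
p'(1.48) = -5.73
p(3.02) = -27.26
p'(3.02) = -53.88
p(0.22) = -7.43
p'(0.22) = -37.64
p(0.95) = 0.92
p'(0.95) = -7.81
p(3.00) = -26.21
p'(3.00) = -50.69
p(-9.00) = 7.25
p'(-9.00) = 0.11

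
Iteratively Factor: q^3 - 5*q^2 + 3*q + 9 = (q - 3)*(q^2 - 2*q - 3) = (q - 3)*(q + 1)*(q - 3)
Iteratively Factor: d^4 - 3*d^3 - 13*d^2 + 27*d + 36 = (d - 4)*(d^3 + d^2 - 9*d - 9) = (d - 4)*(d + 1)*(d^2 - 9) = (d - 4)*(d + 1)*(d + 3)*(d - 3)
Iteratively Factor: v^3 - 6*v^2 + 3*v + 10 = (v + 1)*(v^2 - 7*v + 10) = (v - 2)*(v + 1)*(v - 5)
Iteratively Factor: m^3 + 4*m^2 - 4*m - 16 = (m + 4)*(m^2 - 4) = (m - 2)*(m + 4)*(m + 2)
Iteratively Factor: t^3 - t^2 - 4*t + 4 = (t - 2)*(t^2 + t - 2) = (t - 2)*(t + 2)*(t - 1)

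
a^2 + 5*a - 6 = (a - 1)*(a + 6)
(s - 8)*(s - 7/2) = s^2 - 23*s/2 + 28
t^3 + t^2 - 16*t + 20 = (t - 2)^2*(t + 5)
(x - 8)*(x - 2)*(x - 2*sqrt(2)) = x^3 - 10*x^2 - 2*sqrt(2)*x^2 + 16*x + 20*sqrt(2)*x - 32*sqrt(2)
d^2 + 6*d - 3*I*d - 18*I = (d + 6)*(d - 3*I)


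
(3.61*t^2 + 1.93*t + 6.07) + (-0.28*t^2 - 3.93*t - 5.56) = 3.33*t^2 - 2.0*t + 0.510000000000001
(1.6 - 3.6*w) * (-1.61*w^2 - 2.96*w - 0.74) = 5.796*w^3 + 8.08*w^2 - 2.072*w - 1.184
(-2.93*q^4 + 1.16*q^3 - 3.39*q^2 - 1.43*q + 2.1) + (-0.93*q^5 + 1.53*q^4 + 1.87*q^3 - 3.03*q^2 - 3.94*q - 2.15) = -0.93*q^5 - 1.4*q^4 + 3.03*q^3 - 6.42*q^2 - 5.37*q - 0.0499999999999998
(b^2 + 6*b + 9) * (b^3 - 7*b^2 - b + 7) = b^5 - b^4 - 34*b^3 - 62*b^2 + 33*b + 63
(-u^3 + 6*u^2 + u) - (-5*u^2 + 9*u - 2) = -u^3 + 11*u^2 - 8*u + 2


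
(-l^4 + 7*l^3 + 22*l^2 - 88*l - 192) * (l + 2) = -l^5 + 5*l^4 + 36*l^3 - 44*l^2 - 368*l - 384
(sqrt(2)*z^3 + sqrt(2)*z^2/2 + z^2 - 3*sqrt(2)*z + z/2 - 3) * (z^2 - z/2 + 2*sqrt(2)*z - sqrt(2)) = sqrt(2)*z^5 + 5*z^4 - 5*sqrt(2)*z^3/4 - 65*z^2/4 + 3*sqrt(2)*z^2/2 - 13*sqrt(2)*z/2 + 15*z/2 + 3*sqrt(2)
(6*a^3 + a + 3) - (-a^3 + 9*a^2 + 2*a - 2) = 7*a^3 - 9*a^2 - a + 5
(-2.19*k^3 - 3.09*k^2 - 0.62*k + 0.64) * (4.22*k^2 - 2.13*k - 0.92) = -9.2418*k^5 - 8.3751*k^4 + 5.9801*k^3 + 6.8642*k^2 - 0.7928*k - 0.5888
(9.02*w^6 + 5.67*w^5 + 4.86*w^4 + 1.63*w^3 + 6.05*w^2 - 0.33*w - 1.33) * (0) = 0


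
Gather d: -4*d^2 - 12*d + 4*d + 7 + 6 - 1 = -4*d^2 - 8*d + 12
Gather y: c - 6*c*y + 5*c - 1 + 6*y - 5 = 6*c + y*(6 - 6*c) - 6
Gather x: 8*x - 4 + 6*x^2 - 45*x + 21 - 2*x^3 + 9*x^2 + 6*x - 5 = -2*x^3 + 15*x^2 - 31*x + 12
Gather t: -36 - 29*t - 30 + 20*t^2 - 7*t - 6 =20*t^2 - 36*t - 72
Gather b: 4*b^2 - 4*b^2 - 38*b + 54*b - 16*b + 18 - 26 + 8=0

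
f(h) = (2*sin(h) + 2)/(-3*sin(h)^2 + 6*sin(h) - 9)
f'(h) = (6*sin(h)*cos(h) - 6*cos(h))*(2*sin(h) + 2)/(-3*sin(h)^2 + 6*sin(h) - 9)^2 + 2*cos(h)/(-3*sin(h)^2 + 6*sin(h) - 9)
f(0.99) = -0.60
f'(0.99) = -0.23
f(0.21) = -0.31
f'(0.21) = -0.43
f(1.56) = -0.67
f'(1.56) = -0.00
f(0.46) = -0.42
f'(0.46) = -0.44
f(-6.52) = -0.14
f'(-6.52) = -0.28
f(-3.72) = -0.47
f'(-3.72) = 0.41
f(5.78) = -0.08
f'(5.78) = -0.19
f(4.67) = -0.00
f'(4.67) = 0.00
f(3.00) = -0.28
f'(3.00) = 0.41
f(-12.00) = -0.46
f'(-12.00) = -0.42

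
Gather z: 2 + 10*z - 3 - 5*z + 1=5*z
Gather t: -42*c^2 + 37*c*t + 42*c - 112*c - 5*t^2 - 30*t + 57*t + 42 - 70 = -42*c^2 - 70*c - 5*t^2 + t*(37*c + 27) - 28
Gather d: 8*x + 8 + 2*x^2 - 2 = 2*x^2 + 8*x + 6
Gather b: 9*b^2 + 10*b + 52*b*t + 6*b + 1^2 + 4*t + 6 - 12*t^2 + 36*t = 9*b^2 + b*(52*t + 16) - 12*t^2 + 40*t + 7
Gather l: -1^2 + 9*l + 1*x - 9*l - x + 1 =0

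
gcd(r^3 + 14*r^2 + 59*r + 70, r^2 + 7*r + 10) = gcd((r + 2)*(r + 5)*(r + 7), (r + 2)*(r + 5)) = r^2 + 7*r + 10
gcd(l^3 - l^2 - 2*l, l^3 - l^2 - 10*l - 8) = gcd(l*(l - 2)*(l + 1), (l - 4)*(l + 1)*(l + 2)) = l + 1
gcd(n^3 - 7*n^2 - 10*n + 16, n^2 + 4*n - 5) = n - 1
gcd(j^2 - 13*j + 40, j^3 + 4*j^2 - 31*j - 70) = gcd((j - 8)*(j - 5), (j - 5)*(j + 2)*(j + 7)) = j - 5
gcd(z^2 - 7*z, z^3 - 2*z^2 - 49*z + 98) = z - 7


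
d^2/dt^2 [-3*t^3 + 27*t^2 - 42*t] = 54 - 18*t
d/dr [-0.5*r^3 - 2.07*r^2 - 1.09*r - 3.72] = -1.5*r^2 - 4.14*r - 1.09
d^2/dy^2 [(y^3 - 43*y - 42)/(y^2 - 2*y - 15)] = 24*(-2*y^3 - 3*y^2 - 84*y + 41)/(y^6 - 6*y^5 - 33*y^4 + 172*y^3 + 495*y^2 - 1350*y - 3375)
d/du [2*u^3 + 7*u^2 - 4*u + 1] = 6*u^2 + 14*u - 4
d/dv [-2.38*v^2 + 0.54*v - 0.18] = 0.54 - 4.76*v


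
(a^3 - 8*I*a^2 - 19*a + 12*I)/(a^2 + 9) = (a^2 - 5*I*a - 4)/(a + 3*I)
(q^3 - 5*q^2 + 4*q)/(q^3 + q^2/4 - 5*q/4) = 4*(q - 4)/(4*q + 5)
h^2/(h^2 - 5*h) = h/(h - 5)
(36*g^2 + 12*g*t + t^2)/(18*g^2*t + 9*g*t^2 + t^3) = (6*g + t)/(t*(3*g + t))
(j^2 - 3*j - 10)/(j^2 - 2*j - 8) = (j - 5)/(j - 4)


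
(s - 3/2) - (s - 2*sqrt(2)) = -3/2 + 2*sqrt(2)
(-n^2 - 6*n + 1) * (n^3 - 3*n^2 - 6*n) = -n^5 - 3*n^4 + 25*n^3 + 33*n^2 - 6*n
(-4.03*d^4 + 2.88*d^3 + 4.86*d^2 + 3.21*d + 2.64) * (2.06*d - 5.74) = -8.3018*d^5 + 29.065*d^4 - 6.5196*d^3 - 21.2838*d^2 - 12.987*d - 15.1536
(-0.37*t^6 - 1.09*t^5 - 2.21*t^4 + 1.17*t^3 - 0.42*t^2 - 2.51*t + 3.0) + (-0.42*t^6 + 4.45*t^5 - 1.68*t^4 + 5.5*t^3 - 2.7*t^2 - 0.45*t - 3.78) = -0.79*t^6 + 3.36*t^5 - 3.89*t^4 + 6.67*t^3 - 3.12*t^2 - 2.96*t - 0.78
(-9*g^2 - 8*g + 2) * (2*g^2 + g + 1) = -18*g^4 - 25*g^3 - 13*g^2 - 6*g + 2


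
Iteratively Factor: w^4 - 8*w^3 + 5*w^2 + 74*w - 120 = (w - 5)*(w^3 - 3*w^2 - 10*w + 24) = (w - 5)*(w + 3)*(w^2 - 6*w + 8) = (w - 5)*(w - 2)*(w + 3)*(w - 4)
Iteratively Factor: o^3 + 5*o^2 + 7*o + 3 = (o + 1)*(o^2 + 4*o + 3) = (o + 1)^2*(o + 3)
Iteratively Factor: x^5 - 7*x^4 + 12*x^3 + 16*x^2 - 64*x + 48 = (x - 3)*(x^4 - 4*x^3 + 16*x - 16) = (x - 3)*(x - 2)*(x^3 - 2*x^2 - 4*x + 8) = (x - 3)*(x - 2)^2*(x^2 - 4) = (x - 3)*(x - 2)^2*(x + 2)*(x - 2)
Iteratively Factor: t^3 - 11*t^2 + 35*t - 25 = (t - 5)*(t^2 - 6*t + 5) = (t - 5)*(t - 1)*(t - 5)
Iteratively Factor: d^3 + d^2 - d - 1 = (d + 1)*(d^2 - 1) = (d - 1)*(d + 1)*(d + 1)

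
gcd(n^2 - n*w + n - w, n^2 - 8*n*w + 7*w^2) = -n + w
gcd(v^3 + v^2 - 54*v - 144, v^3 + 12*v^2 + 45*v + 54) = v^2 + 9*v + 18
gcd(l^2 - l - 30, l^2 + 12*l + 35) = l + 5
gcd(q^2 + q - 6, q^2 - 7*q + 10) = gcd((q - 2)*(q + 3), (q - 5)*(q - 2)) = q - 2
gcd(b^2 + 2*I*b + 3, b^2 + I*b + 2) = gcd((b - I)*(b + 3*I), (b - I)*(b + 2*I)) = b - I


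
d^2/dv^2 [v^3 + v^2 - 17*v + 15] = 6*v + 2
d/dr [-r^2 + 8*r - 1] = 8 - 2*r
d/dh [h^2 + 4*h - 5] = 2*h + 4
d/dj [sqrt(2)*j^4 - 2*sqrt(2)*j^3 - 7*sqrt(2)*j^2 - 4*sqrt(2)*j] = sqrt(2)*(4*j^3 - 6*j^2 - 14*j - 4)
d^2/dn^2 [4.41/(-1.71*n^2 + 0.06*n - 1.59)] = (25.790562*n^2 - 0.904932*n - 4.41*(3.42*n - 0.06)*(6.84*n - 0.12) + 23.980698)/(1.71*n^2 - 0.06*n + 1.59)^3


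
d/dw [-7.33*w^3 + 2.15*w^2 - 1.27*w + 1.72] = -21.99*w^2 + 4.3*w - 1.27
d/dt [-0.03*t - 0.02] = -0.0300000000000000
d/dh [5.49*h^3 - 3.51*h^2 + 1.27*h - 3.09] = 16.47*h^2 - 7.02*h + 1.27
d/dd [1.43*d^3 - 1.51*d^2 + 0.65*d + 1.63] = 4.29*d^2 - 3.02*d + 0.65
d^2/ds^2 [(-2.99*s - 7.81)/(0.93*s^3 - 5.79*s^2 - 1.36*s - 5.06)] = (-15.516306*s^5 + 15.54309*s^4 + 464.83449*s^3 - 1680.514902*s^2 - 63.912816*s + 469.886604)/(0.804357*s^9 - 15.023313*s^8 + 90.003447*s^7 - 163.294569*s^6 + 31.861548*s^5 - 502.624062*s^4 - 170.148196*s^3 - 472.81146*s^2 - 104.462688*s - 129.554216)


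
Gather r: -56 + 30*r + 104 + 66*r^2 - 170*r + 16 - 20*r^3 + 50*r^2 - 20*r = -20*r^3 + 116*r^2 - 160*r + 64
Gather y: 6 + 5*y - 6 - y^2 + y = -y^2 + 6*y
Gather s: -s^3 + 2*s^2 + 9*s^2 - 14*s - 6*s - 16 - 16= -s^3 + 11*s^2 - 20*s - 32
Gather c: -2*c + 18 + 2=20 - 2*c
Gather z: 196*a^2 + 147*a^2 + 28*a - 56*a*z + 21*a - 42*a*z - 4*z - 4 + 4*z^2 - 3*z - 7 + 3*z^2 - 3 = 343*a^2 + 49*a + 7*z^2 + z*(-98*a - 7) - 14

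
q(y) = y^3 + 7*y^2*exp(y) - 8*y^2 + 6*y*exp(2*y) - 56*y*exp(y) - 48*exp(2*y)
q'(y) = 7*y^2*exp(y) + 3*y^2 + 12*y*exp(2*y) - 42*y*exp(y) - 16*y - 90*exp(2*y) - 56*exp(y)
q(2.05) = -2842.40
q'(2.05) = -4841.75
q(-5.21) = -355.94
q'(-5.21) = 166.71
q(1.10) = -541.60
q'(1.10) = -988.67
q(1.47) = -1047.47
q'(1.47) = -1832.08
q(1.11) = -551.57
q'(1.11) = -1005.30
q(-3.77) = -160.16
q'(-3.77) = 107.54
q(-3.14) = -99.36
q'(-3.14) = 85.85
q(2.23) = -3860.53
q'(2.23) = -6558.32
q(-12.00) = -2879.99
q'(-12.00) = 624.01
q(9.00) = 394470390.11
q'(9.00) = 1182957253.63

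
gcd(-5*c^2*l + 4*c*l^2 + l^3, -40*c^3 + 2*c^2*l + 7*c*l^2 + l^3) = 5*c + l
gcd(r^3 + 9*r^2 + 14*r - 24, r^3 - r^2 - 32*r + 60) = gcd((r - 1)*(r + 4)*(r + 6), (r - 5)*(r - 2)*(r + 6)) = r + 6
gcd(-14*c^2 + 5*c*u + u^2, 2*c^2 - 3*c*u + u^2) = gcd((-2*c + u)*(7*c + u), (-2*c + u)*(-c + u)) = -2*c + u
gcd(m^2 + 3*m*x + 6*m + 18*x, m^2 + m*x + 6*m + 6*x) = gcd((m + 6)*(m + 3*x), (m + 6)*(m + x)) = m + 6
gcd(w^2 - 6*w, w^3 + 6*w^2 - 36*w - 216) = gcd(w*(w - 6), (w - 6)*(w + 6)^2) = w - 6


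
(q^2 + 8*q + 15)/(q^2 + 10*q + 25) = (q + 3)/(q + 5)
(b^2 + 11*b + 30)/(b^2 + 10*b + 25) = (b + 6)/(b + 5)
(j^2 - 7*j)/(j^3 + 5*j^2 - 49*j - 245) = j/(j^2 + 12*j + 35)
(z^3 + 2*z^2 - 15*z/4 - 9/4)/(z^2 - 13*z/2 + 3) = (4*z^3 + 8*z^2 - 15*z - 9)/(2*(2*z^2 - 13*z + 6))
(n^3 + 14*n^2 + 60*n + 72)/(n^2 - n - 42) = (n^2 + 8*n + 12)/(n - 7)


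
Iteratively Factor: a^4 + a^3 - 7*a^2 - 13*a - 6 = (a + 1)*(a^3 - 7*a - 6) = (a + 1)*(a + 2)*(a^2 - 2*a - 3) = (a + 1)^2*(a + 2)*(a - 3)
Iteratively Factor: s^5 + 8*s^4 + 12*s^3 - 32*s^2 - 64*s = (s)*(s^4 + 8*s^3 + 12*s^2 - 32*s - 64) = s*(s - 2)*(s^3 + 10*s^2 + 32*s + 32) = s*(s - 2)*(s + 2)*(s^2 + 8*s + 16) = s*(s - 2)*(s + 2)*(s + 4)*(s + 4)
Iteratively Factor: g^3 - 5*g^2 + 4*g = (g)*(g^2 - 5*g + 4) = g*(g - 4)*(g - 1)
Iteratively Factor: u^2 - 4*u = (u - 4)*(u)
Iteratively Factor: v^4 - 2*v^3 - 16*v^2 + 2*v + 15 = (v - 1)*(v^3 - v^2 - 17*v - 15) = (v - 1)*(v + 3)*(v^2 - 4*v - 5) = (v - 1)*(v + 1)*(v + 3)*(v - 5)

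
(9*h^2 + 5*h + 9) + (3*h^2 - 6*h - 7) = 12*h^2 - h + 2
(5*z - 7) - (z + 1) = 4*z - 8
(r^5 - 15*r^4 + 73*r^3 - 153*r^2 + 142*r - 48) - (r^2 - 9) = r^5 - 15*r^4 + 73*r^3 - 154*r^2 + 142*r - 39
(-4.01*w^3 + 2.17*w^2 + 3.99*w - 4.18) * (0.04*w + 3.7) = -0.1604*w^4 - 14.7502*w^3 + 8.1886*w^2 + 14.5958*w - 15.466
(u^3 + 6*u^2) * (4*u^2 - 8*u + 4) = 4*u^5 + 16*u^4 - 44*u^3 + 24*u^2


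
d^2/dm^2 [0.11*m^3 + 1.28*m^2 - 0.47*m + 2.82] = 0.66*m + 2.56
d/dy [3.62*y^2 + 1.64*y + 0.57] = 7.24*y + 1.64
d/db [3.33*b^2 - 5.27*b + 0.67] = 6.66*b - 5.27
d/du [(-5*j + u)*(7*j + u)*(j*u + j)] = j*(-35*j^2 + 4*j*u + 2*j + 3*u^2 + 2*u)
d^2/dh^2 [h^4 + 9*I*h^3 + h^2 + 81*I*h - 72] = 12*h^2 + 54*I*h + 2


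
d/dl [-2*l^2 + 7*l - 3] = 7 - 4*l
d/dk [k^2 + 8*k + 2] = 2*k + 8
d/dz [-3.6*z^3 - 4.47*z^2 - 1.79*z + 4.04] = -10.8*z^2 - 8.94*z - 1.79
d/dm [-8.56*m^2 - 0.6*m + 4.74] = -17.12*m - 0.6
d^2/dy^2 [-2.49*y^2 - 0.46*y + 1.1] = -4.98000000000000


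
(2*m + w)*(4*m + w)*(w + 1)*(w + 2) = 8*m^2*w^2 + 24*m^2*w + 16*m^2 + 6*m*w^3 + 18*m*w^2 + 12*m*w + w^4 + 3*w^3 + 2*w^2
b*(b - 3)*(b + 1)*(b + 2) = b^4 - 7*b^2 - 6*b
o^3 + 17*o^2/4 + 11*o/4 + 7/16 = (o + 1/4)*(o + 1/2)*(o + 7/2)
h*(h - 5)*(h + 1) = h^3 - 4*h^2 - 5*h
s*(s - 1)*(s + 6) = s^3 + 5*s^2 - 6*s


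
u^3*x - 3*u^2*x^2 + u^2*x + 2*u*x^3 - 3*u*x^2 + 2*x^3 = (u - 2*x)*(u - x)*(u*x + x)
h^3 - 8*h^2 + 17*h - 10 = (h - 5)*(h - 2)*(h - 1)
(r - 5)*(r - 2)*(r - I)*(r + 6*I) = r^4 - 7*r^3 + 5*I*r^3 + 16*r^2 - 35*I*r^2 - 42*r + 50*I*r + 60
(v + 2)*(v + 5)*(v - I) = v^3 + 7*v^2 - I*v^2 + 10*v - 7*I*v - 10*I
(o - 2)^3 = o^3 - 6*o^2 + 12*o - 8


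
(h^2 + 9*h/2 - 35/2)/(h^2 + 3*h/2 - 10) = (h + 7)/(h + 4)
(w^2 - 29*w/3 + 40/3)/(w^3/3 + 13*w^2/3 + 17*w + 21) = (3*w^2 - 29*w + 40)/(w^3 + 13*w^2 + 51*w + 63)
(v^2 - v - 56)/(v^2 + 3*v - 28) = (v - 8)/(v - 4)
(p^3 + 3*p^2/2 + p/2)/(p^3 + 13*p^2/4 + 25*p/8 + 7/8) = 4*p/(4*p + 7)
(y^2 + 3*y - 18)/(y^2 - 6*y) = (y^2 + 3*y - 18)/(y*(y - 6))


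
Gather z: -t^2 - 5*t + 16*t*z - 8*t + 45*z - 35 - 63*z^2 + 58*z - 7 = -t^2 - 13*t - 63*z^2 + z*(16*t + 103) - 42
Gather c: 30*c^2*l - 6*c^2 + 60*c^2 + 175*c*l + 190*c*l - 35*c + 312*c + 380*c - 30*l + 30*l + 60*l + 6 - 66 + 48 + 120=c^2*(30*l + 54) + c*(365*l + 657) + 60*l + 108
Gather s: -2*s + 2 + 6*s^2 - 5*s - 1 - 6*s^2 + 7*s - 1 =0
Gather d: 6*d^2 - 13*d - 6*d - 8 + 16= 6*d^2 - 19*d + 8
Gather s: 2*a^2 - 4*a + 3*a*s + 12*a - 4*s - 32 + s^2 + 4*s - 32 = 2*a^2 + 3*a*s + 8*a + s^2 - 64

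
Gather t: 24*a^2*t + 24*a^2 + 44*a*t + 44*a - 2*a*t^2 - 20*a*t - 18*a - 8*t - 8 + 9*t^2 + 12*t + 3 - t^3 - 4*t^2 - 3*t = 24*a^2 + 26*a - t^3 + t^2*(5 - 2*a) + t*(24*a^2 + 24*a + 1) - 5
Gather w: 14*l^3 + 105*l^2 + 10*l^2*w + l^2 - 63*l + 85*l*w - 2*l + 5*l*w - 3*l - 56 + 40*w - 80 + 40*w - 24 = 14*l^3 + 106*l^2 - 68*l + w*(10*l^2 + 90*l + 80) - 160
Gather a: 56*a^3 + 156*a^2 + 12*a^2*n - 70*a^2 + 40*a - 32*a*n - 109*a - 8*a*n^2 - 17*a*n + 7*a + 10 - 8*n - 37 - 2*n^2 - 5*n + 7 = 56*a^3 + a^2*(12*n + 86) + a*(-8*n^2 - 49*n - 62) - 2*n^2 - 13*n - 20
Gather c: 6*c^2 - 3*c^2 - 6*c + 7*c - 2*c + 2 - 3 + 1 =3*c^2 - c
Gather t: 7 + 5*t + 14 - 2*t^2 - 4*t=-2*t^2 + t + 21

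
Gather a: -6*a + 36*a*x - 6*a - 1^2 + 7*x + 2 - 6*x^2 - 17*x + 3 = a*(36*x - 12) - 6*x^2 - 10*x + 4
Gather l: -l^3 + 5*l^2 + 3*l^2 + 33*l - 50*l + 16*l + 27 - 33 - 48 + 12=-l^3 + 8*l^2 - l - 42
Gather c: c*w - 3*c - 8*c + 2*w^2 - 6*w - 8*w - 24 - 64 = c*(w - 11) + 2*w^2 - 14*w - 88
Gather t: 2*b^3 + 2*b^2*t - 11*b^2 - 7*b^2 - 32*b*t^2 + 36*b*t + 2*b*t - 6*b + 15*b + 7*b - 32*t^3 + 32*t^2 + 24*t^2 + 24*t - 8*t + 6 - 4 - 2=2*b^3 - 18*b^2 + 16*b - 32*t^3 + t^2*(56 - 32*b) + t*(2*b^2 + 38*b + 16)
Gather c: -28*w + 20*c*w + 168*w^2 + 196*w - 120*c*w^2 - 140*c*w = c*(-120*w^2 - 120*w) + 168*w^2 + 168*w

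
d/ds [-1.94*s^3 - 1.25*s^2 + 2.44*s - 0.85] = -5.82*s^2 - 2.5*s + 2.44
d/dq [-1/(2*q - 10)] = 1/(2*(q - 5)^2)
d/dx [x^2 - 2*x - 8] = 2*x - 2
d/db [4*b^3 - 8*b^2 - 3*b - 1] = 12*b^2 - 16*b - 3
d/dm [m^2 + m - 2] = 2*m + 1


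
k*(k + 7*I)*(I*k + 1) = I*k^3 - 6*k^2 + 7*I*k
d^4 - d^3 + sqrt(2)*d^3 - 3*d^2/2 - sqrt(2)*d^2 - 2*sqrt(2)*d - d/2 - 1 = (d - 2)*(d + 1)*(d + sqrt(2)/2)^2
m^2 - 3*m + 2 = (m - 2)*(m - 1)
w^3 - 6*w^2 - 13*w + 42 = (w - 7)*(w - 2)*(w + 3)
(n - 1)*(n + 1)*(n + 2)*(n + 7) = n^4 + 9*n^3 + 13*n^2 - 9*n - 14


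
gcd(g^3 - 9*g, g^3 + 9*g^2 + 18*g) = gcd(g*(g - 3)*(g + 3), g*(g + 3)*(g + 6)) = g^2 + 3*g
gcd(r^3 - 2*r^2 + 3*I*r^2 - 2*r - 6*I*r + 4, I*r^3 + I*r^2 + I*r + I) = r + I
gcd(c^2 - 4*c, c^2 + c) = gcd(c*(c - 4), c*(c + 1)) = c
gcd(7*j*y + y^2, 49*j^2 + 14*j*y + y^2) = 7*j + y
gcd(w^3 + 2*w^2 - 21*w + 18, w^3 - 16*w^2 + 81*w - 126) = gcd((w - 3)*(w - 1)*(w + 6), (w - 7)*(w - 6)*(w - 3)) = w - 3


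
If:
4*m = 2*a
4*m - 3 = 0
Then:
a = 3/2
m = 3/4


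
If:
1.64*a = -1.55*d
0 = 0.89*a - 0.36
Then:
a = 0.40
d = -0.43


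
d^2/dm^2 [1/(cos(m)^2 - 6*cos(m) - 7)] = (8*sin(m)^4 - 132*sin(m)^2 - 39*cos(m) - 9*cos(3*m) - 48)/(2*(sin(m)^2 + 6*cos(m) + 6)^3)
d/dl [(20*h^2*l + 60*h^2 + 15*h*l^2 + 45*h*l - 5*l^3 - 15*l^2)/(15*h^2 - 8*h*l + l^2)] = 5*(60*h^4 + 90*h^3*l + 231*h^3 - 73*h^2*l^2 - 114*h^2*l + 16*h*l^3 + 15*h*l^2 - l^4)/(225*h^4 - 240*h^3*l + 94*h^2*l^2 - 16*h*l^3 + l^4)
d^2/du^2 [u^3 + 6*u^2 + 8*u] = 6*u + 12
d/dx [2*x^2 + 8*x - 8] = 4*x + 8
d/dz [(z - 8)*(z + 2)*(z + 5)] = 3*z^2 - 2*z - 46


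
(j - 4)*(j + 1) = j^2 - 3*j - 4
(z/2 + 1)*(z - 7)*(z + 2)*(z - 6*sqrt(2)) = z^4/2 - 3*sqrt(2)*z^3 - 3*z^3/2 - 12*z^2 + 9*sqrt(2)*z^2 - 14*z + 72*sqrt(2)*z + 84*sqrt(2)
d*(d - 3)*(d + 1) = d^3 - 2*d^2 - 3*d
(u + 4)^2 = u^2 + 8*u + 16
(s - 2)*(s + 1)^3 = s^4 + s^3 - 3*s^2 - 5*s - 2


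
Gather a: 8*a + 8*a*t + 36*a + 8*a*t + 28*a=a*(16*t + 72)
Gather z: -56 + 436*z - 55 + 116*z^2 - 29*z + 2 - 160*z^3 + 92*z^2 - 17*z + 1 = -160*z^3 + 208*z^2 + 390*z - 108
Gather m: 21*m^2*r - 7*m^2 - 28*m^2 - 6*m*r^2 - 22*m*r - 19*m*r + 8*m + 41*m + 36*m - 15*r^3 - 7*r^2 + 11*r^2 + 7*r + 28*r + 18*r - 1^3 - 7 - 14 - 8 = m^2*(21*r - 35) + m*(-6*r^2 - 41*r + 85) - 15*r^3 + 4*r^2 + 53*r - 30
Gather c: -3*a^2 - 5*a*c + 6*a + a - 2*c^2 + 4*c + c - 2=-3*a^2 + 7*a - 2*c^2 + c*(5 - 5*a) - 2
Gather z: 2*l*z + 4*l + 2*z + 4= 4*l + z*(2*l + 2) + 4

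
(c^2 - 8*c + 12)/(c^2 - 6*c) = (c - 2)/c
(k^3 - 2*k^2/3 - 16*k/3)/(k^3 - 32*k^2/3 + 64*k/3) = (k + 2)/(k - 8)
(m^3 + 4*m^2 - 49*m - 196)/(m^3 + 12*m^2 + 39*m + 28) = (m - 7)/(m + 1)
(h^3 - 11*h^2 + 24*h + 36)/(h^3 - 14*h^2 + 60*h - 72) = (h + 1)/(h - 2)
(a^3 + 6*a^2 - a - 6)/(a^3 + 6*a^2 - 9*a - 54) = (a^2 - 1)/(a^2 - 9)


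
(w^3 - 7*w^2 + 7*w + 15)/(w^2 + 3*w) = (w^3 - 7*w^2 + 7*w + 15)/(w*(w + 3))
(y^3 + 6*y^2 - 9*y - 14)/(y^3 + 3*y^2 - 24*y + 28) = (y + 1)/(y - 2)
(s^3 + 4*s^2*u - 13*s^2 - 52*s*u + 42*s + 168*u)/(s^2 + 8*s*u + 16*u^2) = (s^2 - 13*s + 42)/(s + 4*u)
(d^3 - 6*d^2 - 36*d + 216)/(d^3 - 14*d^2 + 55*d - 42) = (d^2 - 36)/(d^2 - 8*d + 7)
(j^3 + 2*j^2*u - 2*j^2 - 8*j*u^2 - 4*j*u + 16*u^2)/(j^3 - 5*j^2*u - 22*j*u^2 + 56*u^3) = (2 - j)/(-j + 7*u)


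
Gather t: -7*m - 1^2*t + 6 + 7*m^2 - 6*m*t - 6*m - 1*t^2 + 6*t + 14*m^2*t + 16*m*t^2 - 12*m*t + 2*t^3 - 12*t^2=7*m^2 - 13*m + 2*t^3 + t^2*(16*m - 13) + t*(14*m^2 - 18*m + 5) + 6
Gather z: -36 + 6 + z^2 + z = z^2 + z - 30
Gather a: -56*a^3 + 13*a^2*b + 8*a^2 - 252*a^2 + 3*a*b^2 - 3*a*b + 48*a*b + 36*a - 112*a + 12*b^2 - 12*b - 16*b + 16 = -56*a^3 + a^2*(13*b - 244) + a*(3*b^2 + 45*b - 76) + 12*b^2 - 28*b + 16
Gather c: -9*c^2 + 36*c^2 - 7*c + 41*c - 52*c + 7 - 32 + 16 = 27*c^2 - 18*c - 9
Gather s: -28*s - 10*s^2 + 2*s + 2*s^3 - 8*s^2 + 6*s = 2*s^3 - 18*s^2 - 20*s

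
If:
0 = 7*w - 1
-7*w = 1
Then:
No Solution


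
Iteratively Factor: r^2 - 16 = (r - 4)*(r + 4)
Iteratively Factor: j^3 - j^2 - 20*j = (j)*(j^2 - j - 20) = j*(j - 5)*(j + 4)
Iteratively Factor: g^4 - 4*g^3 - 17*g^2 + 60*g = (g)*(g^3 - 4*g^2 - 17*g + 60) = g*(g + 4)*(g^2 - 8*g + 15) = g*(g - 5)*(g + 4)*(g - 3)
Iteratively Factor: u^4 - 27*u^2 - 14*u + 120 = (u - 2)*(u^3 + 2*u^2 - 23*u - 60) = (u - 2)*(u + 4)*(u^2 - 2*u - 15) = (u - 5)*(u - 2)*(u + 4)*(u + 3)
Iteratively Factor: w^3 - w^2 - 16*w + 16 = (w + 4)*(w^2 - 5*w + 4) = (w - 4)*(w + 4)*(w - 1)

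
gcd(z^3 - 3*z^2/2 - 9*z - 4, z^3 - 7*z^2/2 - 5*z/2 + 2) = z - 4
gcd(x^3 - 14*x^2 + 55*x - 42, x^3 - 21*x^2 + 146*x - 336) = x^2 - 13*x + 42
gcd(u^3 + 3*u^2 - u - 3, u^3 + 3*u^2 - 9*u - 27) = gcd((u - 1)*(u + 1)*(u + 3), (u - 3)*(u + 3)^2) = u + 3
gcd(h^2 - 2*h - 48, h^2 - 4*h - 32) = h - 8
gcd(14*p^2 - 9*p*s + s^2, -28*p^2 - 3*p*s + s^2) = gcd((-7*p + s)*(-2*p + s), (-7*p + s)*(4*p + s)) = 7*p - s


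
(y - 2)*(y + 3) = y^2 + y - 6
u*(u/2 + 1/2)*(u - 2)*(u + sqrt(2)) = u^4/2 - u^3/2 + sqrt(2)*u^3/2 - u^2 - sqrt(2)*u^2/2 - sqrt(2)*u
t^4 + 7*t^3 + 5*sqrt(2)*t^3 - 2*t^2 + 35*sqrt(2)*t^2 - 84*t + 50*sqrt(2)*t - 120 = (t + 2)*(t + 5)*(t - sqrt(2))*(t + 6*sqrt(2))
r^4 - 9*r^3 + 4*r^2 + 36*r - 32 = (r - 8)*(r - 2)*(r - 1)*(r + 2)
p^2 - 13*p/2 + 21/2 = (p - 7/2)*(p - 3)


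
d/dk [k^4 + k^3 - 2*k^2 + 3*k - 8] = 4*k^3 + 3*k^2 - 4*k + 3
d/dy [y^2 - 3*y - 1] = 2*y - 3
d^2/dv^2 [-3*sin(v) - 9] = 3*sin(v)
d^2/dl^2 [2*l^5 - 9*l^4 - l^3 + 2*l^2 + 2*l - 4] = 40*l^3 - 108*l^2 - 6*l + 4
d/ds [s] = 1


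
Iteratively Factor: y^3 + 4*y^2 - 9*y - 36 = (y - 3)*(y^2 + 7*y + 12) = (y - 3)*(y + 3)*(y + 4)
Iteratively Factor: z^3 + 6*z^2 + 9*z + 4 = (z + 4)*(z^2 + 2*z + 1) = (z + 1)*(z + 4)*(z + 1)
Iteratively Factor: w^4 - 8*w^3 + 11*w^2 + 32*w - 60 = (w - 5)*(w^3 - 3*w^2 - 4*w + 12) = (w - 5)*(w + 2)*(w^2 - 5*w + 6) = (w - 5)*(w - 3)*(w + 2)*(w - 2)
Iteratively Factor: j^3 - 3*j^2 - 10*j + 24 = (j - 2)*(j^2 - j - 12) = (j - 2)*(j + 3)*(j - 4)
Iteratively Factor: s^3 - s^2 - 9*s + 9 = (s + 3)*(s^2 - 4*s + 3) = (s - 3)*(s + 3)*(s - 1)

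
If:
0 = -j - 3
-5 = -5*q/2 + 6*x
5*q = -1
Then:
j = -3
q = -1/5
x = -11/12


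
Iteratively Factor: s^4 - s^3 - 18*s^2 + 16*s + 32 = (s - 4)*(s^3 + 3*s^2 - 6*s - 8) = (s - 4)*(s + 4)*(s^2 - s - 2) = (s - 4)*(s + 1)*(s + 4)*(s - 2)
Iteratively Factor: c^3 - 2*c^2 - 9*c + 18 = (c + 3)*(c^2 - 5*c + 6) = (c - 2)*(c + 3)*(c - 3)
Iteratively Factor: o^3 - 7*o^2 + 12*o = (o)*(o^2 - 7*o + 12) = o*(o - 4)*(o - 3)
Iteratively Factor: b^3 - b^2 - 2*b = (b - 2)*(b^2 + b) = (b - 2)*(b + 1)*(b)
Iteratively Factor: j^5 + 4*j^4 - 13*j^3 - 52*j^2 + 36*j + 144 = (j + 3)*(j^4 + j^3 - 16*j^2 - 4*j + 48) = (j + 2)*(j + 3)*(j^3 - j^2 - 14*j + 24) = (j - 2)*(j + 2)*(j + 3)*(j^2 + j - 12) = (j - 2)*(j + 2)*(j + 3)*(j + 4)*(j - 3)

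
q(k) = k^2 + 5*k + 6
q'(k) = 2*k + 5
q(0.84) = 10.91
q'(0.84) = 6.68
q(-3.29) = 0.37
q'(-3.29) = -1.58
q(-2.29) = -0.21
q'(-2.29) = 0.42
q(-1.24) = 1.34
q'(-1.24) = 2.52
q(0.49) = 8.69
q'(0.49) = 5.98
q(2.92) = 29.13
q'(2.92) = 10.84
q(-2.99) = -0.01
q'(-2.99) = -0.98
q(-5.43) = 8.33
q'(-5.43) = -5.86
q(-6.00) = 12.00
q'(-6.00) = -7.00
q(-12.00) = 90.00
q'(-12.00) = -19.00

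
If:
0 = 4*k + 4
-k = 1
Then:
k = -1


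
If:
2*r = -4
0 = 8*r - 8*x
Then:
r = -2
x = -2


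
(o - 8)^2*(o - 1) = o^3 - 17*o^2 + 80*o - 64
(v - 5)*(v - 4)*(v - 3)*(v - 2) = v^4 - 14*v^3 + 71*v^2 - 154*v + 120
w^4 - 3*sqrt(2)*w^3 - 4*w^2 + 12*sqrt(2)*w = w*(w - 2)*(w + 2)*(w - 3*sqrt(2))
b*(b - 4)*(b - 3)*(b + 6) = b^4 - b^3 - 30*b^2 + 72*b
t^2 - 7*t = t*(t - 7)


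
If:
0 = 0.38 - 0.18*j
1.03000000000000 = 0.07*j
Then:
No Solution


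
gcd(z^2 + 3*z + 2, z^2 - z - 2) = z + 1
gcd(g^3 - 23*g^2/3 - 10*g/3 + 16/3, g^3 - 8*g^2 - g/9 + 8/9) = g - 8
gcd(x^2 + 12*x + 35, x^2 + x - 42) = x + 7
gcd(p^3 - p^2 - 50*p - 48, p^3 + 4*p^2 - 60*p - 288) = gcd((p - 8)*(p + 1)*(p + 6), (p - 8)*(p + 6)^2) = p^2 - 2*p - 48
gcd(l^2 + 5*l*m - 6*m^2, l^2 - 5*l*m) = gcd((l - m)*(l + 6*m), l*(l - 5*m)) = 1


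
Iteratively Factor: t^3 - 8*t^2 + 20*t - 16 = (t - 2)*(t^2 - 6*t + 8) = (t - 4)*(t - 2)*(t - 2)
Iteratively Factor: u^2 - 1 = (u - 1)*(u + 1)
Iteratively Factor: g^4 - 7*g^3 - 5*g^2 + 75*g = (g - 5)*(g^3 - 2*g^2 - 15*g) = g*(g - 5)*(g^2 - 2*g - 15) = g*(g - 5)*(g + 3)*(g - 5)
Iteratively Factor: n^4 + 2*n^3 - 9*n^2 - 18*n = (n)*(n^3 + 2*n^2 - 9*n - 18) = n*(n - 3)*(n^2 + 5*n + 6) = n*(n - 3)*(n + 3)*(n + 2)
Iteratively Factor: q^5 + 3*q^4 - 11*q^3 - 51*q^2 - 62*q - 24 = (q + 1)*(q^4 + 2*q^3 - 13*q^2 - 38*q - 24) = (q + 1)*(q + 2)*(q^3 - 13*q - 12) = (q - 4)*(q + 1)*(q + 2)*(q^2 + 4*q + 3) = (q - 4)*(q + 1)*(q + 2)*(q + 3)*(q + 1)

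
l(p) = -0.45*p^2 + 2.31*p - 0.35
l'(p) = 2.31 - 0.9*p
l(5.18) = -0.46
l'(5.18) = -2.35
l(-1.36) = -4.32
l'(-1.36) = 3.53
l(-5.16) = -24.25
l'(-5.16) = 6.95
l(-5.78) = -28.74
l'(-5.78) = 7.51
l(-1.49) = -4.79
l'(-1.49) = 3.65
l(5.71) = -1.83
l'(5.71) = -2.83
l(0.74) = 1.11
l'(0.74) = 1.64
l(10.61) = -26.50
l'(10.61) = -7.24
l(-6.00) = -30.41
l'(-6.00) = 7.71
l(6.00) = -2.69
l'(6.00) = -3.09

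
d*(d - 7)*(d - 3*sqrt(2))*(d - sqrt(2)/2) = d^4 - 7*d^3 - 7*sqrt(2)*d^3/2 + 3*d^2 + 49*sqrt(2)*d^2/2 - 21*d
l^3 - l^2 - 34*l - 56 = (l - 7)*(l + 2)*(l + 4)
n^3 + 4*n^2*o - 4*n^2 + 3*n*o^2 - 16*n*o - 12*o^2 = (n - 4)*(n + o)*(n + 3*o)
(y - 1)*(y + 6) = y^2 + 5*y - 6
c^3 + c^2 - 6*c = c*(c - 2)*(c + 3)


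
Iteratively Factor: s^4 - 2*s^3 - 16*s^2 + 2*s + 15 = (s + 3)*(s^3 - 5*s^2 - s + 5) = (s - 1)*(s + 3)*(s^2 - 4*s - 5) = (s - 1)*(s + 1)*(s + 3)*(s - 5)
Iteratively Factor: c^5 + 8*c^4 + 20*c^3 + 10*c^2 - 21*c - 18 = (c - 1)*(c^4 + 9*c^3 + 29*c^2 + 39*c + 18) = (c - 1)*(c + 1)*(c^3 + 8*c^2 + 21*c + 18) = (c - 1)*(c + 1)*(c + 2)*(c^2 + 6*c + 9) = (c - 1)*(c + 1)*(c + 2)*(c + 3)*(c + 3)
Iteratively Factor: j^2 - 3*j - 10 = (j - 5)*(j + 2)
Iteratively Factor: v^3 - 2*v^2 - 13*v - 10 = (v + 2)*(v^2 - 4*v - 5) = (v + 1)*(v + 2)*(v - 5)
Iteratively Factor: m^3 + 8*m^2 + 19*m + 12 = (m + 1)*(m^2 + 7*m + 12) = (m + 1)*(m + 4)*(m + 3)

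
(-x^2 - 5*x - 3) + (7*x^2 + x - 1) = 6*x^2 - 4*x - 4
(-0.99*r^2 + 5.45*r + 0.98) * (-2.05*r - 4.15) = 2.0295*r^3 - 7.064*r^2 - 24.6265*r - 4.067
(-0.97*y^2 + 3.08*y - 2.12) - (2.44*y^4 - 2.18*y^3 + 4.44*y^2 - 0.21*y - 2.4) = -2.44*y^4 + 2.18*y^3 - 5.41*y^2 + 3.29*y + 0.28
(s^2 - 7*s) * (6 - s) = -s^3 + 13*s^2 - 42*s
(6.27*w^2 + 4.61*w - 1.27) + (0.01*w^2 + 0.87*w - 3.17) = 6.28*w^2 + 5.48*w - 4.44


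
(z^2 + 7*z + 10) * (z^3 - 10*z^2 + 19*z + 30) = z^5 - 3*z^4 - 41*z^3 + 63*z^2 + 400*z + 300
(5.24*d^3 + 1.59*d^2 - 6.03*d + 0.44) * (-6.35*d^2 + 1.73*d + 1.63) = -33.274*d^5 - 1.0313*d^4 + 49.5824*d^3 - 10.6342*d^2 - 9.0677*d + 0.7172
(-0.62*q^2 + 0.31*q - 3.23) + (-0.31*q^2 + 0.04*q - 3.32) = -0.93*q^2 + 0.35*q - 6.55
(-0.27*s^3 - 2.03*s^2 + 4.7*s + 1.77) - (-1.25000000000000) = -0.27*s^3 - 2.03*s^2 + 4.7*s + 3.02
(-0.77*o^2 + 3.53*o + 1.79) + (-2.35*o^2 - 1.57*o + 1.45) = -3.12*o^2 + 1.96*o + 3.24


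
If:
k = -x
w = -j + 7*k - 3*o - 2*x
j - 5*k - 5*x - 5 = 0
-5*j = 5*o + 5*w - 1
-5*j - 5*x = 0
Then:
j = 5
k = 5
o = 112/5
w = -136/5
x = -5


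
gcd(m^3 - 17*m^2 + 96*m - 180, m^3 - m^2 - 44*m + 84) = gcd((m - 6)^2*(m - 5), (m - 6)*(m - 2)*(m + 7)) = m - 6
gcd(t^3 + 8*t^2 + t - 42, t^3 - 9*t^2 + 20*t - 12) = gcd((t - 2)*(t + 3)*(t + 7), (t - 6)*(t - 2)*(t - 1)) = t - 2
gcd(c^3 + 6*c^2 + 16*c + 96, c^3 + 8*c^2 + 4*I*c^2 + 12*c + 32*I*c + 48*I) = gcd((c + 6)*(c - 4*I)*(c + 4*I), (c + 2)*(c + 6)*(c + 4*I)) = c^2 + c*(6 + 4*I) + 24*I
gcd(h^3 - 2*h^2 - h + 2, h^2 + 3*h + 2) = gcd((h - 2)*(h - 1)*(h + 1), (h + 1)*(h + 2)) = h + 1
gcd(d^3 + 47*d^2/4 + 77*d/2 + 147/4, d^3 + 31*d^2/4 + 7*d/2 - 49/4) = d^2 + 35*d/4 + 49/4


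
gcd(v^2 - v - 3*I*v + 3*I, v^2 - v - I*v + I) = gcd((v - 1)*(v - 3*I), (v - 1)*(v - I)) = v - 1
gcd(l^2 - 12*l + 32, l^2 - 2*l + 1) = 1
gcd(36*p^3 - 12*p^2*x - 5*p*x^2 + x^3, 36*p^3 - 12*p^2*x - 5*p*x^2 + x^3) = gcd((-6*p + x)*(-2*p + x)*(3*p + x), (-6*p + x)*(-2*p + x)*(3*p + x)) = 36*p^3 - 12*p^2*x - 5*p*x^2 + x^3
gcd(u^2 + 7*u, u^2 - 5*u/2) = u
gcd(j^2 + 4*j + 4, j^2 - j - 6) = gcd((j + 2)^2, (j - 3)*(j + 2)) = j + 2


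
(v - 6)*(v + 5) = v^2 - v - 30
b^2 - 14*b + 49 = (b - 7)^2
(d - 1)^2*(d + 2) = d^3 - 3*d + 2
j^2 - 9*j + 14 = (j - 7)*(j - 2)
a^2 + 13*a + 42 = (a + 6)*(a + 7)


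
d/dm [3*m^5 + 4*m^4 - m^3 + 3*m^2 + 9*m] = 15*m^4 + 16*m^3 - 3*m^2 + 6*m + 9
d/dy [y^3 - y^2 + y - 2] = 3*y^2 - 2*y + 1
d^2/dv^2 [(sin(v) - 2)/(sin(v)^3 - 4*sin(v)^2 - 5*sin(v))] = 2*(-2*sin(v)^3 + 17*sin(v)^2 - 76*sin(v) + 116 + 29/sin(v) - 70/sin(v)^2 - 50/sin(v)^3)/((sin(v) - 5)^3*(sin(v) + 1)^2)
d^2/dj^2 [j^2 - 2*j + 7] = 2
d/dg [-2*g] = -2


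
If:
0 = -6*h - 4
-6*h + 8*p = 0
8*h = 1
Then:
No Solution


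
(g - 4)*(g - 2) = g^2 - 6*g + 8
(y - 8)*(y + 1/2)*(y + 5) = y^3 - 5*y^2/2 - 83*y/2 - 20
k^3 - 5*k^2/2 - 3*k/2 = k*(k - 3)*(k + 1/2)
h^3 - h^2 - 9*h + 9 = (h - 3)*(h - 1)*(h + 3)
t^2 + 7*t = t*(t + 7)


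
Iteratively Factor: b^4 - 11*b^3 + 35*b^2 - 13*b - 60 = (b - 5)*(b^3 - 6*b^2 + 5*b + 12) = (b - 5)*(b + 1)*(b^2 - 7*b + 12) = (b - 5)*(b - 4)*(b + 1)*(b - 3)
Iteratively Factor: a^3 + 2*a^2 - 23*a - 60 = (a + 4)*(a^2 - 2*a - 15) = (a - 5)*(a + 4)*(a + 3)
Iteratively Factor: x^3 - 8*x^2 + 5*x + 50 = (x - 5)*(x^2 - 3*x - 10) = (x - 5)*(x + 2)*(x - 5)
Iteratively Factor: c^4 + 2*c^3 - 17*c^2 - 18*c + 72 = (c + 3)*(c^3 - c^2 - 14*c + 24) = (c - 2)*(c + 3)*(c^2 + c - 12) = (c - 2)*(c + 3)*(c + 4)*(c - 3)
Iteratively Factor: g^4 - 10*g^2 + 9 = (g + 3)*(g^3 - 3*g^2 - g + 3) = (g + 1)*(g + 3)*(g^2 - 4*g + 3) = (g - 1)*(g + 1)*(g + 3)*(g - 3)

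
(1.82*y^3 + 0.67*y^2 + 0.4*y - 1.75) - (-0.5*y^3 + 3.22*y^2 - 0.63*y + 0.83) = 2.32*y^3 - 2.55*y^2 + 1.03*y - 2.58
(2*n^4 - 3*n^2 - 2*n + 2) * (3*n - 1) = 6*n^5 - 2*n^4 - 9*n^3 - 3*n^2 + 8*n - 2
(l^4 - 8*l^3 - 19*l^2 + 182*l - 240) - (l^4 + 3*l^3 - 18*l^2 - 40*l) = -11*l^3 - l^2 + 222*l - 240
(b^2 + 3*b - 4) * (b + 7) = b^3 + 10*b^2 + 17*b - 28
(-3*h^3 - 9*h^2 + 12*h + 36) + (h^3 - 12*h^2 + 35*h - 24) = -2*h^3 - 21*h^2 + 47*h + 12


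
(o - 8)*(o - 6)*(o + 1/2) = o^3 - 27*o^2/2 + 41*o + 24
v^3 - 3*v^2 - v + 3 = (v - 3)*(v - 1)*(v + 1)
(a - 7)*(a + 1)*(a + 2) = a^3 - 4*a^2 - 19*a - 14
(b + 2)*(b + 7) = b^2 + 9*b + 14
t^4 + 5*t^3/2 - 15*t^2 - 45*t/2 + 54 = (t - 3)*(t - 3/2)*(t + 3)*(t + 4)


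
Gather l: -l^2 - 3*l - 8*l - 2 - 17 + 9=-l^2 - 11*l - 10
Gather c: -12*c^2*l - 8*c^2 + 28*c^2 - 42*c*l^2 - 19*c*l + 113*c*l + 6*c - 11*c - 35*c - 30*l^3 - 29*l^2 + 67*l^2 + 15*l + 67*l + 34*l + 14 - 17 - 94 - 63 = c^2*(20 - 12*l) + c*(-42*l^2 + 94*l - 40) - 30*l^3 + 38*l^2 + 116*l - 160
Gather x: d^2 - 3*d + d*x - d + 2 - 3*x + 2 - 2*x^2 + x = d^2 - 4*d - 2*x^2 + x*(d - 2) + 4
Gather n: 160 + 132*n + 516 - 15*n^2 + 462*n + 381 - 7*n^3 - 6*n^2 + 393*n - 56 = -7*n^3 - 21*n^2 + 987*n + 1001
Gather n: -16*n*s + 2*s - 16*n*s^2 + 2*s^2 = n*(-16*s^2 - 16*s) + 2*s^2 + 2*s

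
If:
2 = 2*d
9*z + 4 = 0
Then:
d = 1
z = -4/9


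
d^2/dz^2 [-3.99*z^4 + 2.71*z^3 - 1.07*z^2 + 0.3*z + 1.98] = -47.88*z^2 + 16.26*z - 2.14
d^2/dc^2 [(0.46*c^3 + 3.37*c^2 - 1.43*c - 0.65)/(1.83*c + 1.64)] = (3.080988*c^3 + 8.283312*c^2 + 7.423296*c + 22.357766)/(6.128487*c^3 + 16.476588*c^2 + 14.765904*c + 4.410944)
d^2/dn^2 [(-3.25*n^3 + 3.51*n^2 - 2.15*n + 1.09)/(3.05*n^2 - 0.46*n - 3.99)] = (-5.6843418860808e-14*n^5 - 110.62884*n^3 + 281.33772*n^2 - 476.60412*n + 146.64212)/(28.372625*n^6 - 12.83745*n^5 - 109.414785*n^4 + 33.490484*n^3 + 143.136063*n^2 - 21.969738*n - 63.521199)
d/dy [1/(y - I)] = -1/(y - I)^2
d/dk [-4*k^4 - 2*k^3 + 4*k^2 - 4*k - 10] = -16*k^3 - 6*k^2 + 8*k - 4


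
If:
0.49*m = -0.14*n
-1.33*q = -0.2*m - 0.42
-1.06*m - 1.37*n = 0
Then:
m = 0.00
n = 0.00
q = 0.32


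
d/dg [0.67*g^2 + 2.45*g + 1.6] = 1.34*g + 2.45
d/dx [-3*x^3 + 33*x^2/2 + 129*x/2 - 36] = -9*x^2 + 33*x + 129/2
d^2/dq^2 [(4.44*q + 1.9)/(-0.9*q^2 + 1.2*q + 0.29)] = ((1.8*q - 1.2)*(3.6*q - 2.4)*(4.44*q + 1.9) + (23.976*q - 7.236)*(-0.9*q^2 + 1.2*q + 0.29))/(-0.9*q^2 + 1.2*q + 0.29)^3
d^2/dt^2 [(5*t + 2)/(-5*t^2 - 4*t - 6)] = 2*(5*t + 2)*(75*t^2 + 60*t - 4*(5*t + 2)^2 + 90)/(5*t^2 + 4*t + 6)^3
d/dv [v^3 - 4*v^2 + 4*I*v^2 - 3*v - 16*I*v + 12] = 3*v^2 + 8*v*(-1 + I) - 3 - 16*I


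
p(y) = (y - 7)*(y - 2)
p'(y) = 2*y - 9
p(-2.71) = 45.73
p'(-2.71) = -14.42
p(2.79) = -3.33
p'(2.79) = -3.42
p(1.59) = 2.22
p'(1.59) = -5.82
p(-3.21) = 53.19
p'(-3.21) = -15.42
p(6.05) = -3.85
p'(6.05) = 3.10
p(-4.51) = 74.93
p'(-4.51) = -18.02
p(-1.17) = 25.90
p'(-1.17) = -11.34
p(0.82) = 7.29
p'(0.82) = -7.36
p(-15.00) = 374.00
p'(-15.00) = -39.00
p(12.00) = 50.00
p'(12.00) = 15.00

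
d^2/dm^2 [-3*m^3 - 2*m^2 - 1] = -18*m - 4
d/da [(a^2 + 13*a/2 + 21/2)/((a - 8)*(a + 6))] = (-17*a^2 - 234*a - 582)/(2*(a^4 - 4*a^3 - 92*a^2 + 192*a + 2304))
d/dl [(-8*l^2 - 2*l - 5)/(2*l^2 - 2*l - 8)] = (10*l^2 + 74*l + 3)/(2*(l^4 - 2*l^3 - 7*l^2 + 8*l + 16))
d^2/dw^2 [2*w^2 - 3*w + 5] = 4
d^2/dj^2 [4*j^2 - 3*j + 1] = 8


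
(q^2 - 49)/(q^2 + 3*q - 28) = (q - 7)/(q - 4)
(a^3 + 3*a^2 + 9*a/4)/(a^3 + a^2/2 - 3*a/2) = (a + 3/2)/(a - 1)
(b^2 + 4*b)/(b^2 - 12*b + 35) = b*(b + 4)/(b^2 - 12*b + 35)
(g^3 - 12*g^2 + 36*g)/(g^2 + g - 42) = g*(g - 6)/(g + 7)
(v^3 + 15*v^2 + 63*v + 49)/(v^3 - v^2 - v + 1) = (v^2 + 14*v + 49)/(v^2 - 2*v + 1)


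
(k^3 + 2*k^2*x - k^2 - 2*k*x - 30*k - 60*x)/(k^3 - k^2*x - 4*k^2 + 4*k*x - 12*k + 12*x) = (-k^2 - 2*k*x - 5*k - 10*x)/(-k^2 + k*x - 2*k + 2*x)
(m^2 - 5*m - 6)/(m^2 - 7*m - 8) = (m - 6)/(m - 8)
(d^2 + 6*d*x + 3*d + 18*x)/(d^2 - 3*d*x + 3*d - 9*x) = (-d - 6*x)/(-d + 3*x)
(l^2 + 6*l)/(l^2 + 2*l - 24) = l/(l - 4)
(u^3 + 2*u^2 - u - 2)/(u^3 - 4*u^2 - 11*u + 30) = (u^3 + 2*u^2 - u - 2)/(u^3 - 4*u^2 - 11*u + 30)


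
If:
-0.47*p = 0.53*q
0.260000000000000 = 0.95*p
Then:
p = 0.27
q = -0.24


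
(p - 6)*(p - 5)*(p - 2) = p^3 - 13*p^2 + 52*p - 60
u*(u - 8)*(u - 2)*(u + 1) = u^4 - 9*u^3 + 6*u^2 + 16*u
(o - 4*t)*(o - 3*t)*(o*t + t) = o^3*t - 7*o^2*t^2 + o^2*t + 12*o*t^3 - 7*o*t^2 + 12*t^3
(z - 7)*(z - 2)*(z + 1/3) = z^3 - 26*z^2/3 + 11*z + 14/3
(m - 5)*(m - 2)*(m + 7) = m^3 - 39*m + 70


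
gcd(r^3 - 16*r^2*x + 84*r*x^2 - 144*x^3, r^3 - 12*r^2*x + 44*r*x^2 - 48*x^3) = r^2 - 10*r*x + 24*x^2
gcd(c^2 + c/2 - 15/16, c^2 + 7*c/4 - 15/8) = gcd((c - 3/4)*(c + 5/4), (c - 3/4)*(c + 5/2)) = c - 3/4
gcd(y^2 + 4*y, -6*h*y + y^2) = y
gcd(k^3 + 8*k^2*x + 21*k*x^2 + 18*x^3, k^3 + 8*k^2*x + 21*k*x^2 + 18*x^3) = k^3 + 8*k^2*x + 21*k*x^2 + 18*x^3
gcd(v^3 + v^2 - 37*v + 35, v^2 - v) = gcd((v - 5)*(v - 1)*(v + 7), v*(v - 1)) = v - 1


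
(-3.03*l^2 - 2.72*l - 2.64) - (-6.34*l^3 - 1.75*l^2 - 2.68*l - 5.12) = 6.34*l^3 - 1.28*l^2 - 0.04*l + 2.48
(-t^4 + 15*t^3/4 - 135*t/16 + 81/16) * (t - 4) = -t^5 + 31*t^4/4 - 15*t^3 - 135*t^2/16 + 621*t/16 - 81/4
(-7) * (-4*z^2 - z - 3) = 28*z^2 + 7*z + 21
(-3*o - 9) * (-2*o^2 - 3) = 6*o^3 + 18*o^2 + 9*o + 27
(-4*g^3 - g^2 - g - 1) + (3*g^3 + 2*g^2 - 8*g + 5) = -g^3 + g^2 - 9*g + 4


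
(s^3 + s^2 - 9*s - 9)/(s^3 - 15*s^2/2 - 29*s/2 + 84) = 2*(s^2 + 4*s + 3)/(2*s^2 - 9*s - 56)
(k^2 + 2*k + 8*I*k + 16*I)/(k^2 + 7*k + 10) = (k + 8*I)/(k + 5)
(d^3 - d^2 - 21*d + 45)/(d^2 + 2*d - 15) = d - 3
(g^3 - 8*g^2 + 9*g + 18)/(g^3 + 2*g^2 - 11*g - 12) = (g - 6)/(g + 4)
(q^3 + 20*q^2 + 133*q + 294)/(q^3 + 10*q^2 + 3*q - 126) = (q + 7)/(q - 3)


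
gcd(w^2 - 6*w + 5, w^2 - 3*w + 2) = w - 1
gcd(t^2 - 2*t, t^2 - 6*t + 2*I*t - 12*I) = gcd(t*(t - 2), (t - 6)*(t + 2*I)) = 1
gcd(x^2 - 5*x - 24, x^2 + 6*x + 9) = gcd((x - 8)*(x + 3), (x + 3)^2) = x + 3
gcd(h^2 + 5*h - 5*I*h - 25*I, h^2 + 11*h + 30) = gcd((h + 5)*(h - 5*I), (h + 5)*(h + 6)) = h + 5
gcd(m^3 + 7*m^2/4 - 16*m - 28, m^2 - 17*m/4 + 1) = m - 4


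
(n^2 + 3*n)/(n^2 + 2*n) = (n + 3)/(n + 2)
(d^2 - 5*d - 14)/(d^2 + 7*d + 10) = (d - 7)/(d + 5)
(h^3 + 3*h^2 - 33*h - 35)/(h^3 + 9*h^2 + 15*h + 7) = (h - 5)/(h + 1)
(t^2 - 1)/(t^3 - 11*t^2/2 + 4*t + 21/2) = 2*(t - 1)/(2*t^2 - 13*t + 21)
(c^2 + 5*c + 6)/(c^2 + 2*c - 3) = (c + 2)/(c - 1)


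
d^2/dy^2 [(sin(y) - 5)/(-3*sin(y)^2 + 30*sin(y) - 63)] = (sin(y)^5 - 10*sin(y)^4 + 22*sin(y)^3 + 160*sin(y)^2 - 783*sin(y) + 370)/(3*(sin(y)^2 - 10*sin(y) + 21)^3)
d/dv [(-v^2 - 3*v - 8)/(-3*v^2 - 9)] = (-v^2 - 10*v/3 + 3)/(v^4 + 6*v^2 + 9)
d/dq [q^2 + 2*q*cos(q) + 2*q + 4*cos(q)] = -2*q*sin(q) + 2*q - 4*sin(q) + 2*cos(q) + 2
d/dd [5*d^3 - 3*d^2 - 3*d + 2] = 15*d^2 - 6*d - 3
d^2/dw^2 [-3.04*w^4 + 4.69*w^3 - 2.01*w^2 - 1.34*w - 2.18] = -36.48*w^2 + 28.14*w - 4.02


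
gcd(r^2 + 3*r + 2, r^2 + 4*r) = 1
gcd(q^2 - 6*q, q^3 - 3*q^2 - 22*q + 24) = q - 6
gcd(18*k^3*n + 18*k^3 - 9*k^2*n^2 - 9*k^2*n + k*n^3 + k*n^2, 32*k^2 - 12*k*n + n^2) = 1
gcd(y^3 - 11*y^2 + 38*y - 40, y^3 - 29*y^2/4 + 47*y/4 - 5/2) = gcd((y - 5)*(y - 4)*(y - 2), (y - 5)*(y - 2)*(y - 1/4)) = y^2 - 7*y + 10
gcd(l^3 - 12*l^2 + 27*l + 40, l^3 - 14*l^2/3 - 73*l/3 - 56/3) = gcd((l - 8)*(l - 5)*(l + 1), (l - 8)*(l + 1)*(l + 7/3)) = l^2 - 7*l - 8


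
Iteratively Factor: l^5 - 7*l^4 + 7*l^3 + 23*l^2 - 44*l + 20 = (l - 1)*(l^4 - 6*l^3 + l^2 + 24*l - 20) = (l - 5)*(l - 1)*(l^3 - l^2 - 4*l + 4) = (l - 5)*(l - 1)*(l + 2)*(l^2 - 3*l + 2) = (l - 5)*(l - 1)^2*(l + 2)*(l - 2)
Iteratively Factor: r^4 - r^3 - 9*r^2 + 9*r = (r + 3)*(r^3 - 4*r^2 + 3*r) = (r - 1)*(r + 3)*(r^2 - 3*r) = r*(r - 1)*(r + 3)*(r - 3)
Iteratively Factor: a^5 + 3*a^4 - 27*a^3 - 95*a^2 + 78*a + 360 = (a - 5)*(a^4 + 8*a^3 + 13*a^2 - 30*a - 72) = (a - 5)*(a + 4)*(a^3 + 4*a^2 - 3*a - 18) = (a - 5)*(a + 3)*(a + 4)*(a^2 + a - 6) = (a - 5)*(a - 2)*(a + 3)*(a + 4)*(a + 3)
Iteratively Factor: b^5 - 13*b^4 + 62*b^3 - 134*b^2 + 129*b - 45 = (b - 1)*(b^4 - 12*b^3 + 50*b^2 - 84*b + 45) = (b - 5)*(b - 1)*(b^3 - 7*b^2 + 15*b - 9) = (b - 5)*(b - 1)^2*(b^2 - 6*b + 9) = (b - 5)*(b - 3)*(b - 1)^2*(b - 3)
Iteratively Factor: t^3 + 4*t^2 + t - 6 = (t - 1)*(t^2 + 5*t + 6) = (t - 1)*(t + 3)*(t + 2)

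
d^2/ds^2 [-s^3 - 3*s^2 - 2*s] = -6*s - 6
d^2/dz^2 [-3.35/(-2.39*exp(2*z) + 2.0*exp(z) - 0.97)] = ((6.7 - 32.026*exp(z))*(2.39*exp(2*z) - 2.0*exp(z) + 0.97) + 3.35*(4.78*exp(z) - 2.0)*(9.56*exp(z) - 4.0)*exp(z))*exp(z)/(2.39*exp(2*z) - 2.0*exp(z) + 0.97)^3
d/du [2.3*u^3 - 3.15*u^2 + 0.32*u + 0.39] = 6.9*u^2 - 6.3*u + 0.32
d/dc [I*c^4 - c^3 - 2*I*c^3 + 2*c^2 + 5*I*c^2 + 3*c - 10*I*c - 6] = 4*I*c^3 + c^2*(-3 - 6*I) + c*(4 + 10*I) + 3 - 10*I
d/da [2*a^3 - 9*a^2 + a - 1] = 6*a^2 - 18*a + 1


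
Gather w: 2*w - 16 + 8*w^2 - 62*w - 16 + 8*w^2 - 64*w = 16*w^2 - 124*w - 32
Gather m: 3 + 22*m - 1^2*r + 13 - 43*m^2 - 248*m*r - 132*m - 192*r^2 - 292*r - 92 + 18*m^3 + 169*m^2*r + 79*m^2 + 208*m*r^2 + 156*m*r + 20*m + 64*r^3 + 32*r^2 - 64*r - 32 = 18*m^3 + m^2*(169*r + 36) + m*(208*r^2 - 92*r - 90) + 64*r^3 - 160*r^2 - 357*r - 108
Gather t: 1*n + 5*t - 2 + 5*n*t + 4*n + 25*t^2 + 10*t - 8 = 5*n + 25*t^2 + t*(5*n + 15) - 10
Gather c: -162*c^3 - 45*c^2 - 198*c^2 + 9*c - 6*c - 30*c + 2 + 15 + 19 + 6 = -162*c^3 - 243*c^2 - 27*c + 42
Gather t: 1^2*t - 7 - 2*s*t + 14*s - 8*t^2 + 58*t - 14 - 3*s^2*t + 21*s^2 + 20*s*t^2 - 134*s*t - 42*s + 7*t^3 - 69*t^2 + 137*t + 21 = 21*s^2 - 28*s + 7*t^3 + t^2*(20*s - 77) + t*(-3*s^2 - 136*s + 196)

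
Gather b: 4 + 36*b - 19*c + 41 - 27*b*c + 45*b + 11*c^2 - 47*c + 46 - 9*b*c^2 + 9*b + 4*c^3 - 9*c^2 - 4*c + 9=b*(-9*c^2 - 27*c + 90) + 4*c^3 + 2*c^2 - 70*c + 100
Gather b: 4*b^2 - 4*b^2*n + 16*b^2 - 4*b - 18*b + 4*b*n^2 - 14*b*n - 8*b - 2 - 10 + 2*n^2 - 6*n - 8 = b^2*(20 - 4*n) + b*(4*n^2 - 14*n - 30) + 2*n^2 - 6*n - 20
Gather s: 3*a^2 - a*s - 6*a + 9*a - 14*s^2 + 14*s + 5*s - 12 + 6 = 3*a^2 + 3*a - 14*s^2 + s*(19 - a) - 6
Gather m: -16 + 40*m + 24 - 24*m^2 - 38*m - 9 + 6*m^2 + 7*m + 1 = -18*m^2 + 9*m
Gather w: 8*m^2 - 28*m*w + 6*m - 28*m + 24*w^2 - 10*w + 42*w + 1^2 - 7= 8*m^2 - 22*m + 24*w^2 + w*(32 - 28*m) - 6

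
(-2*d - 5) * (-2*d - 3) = 4*d^2 + 16*d + 15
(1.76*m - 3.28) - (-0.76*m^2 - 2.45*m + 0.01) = 0.76*m^2 + 4.21*m - 3.29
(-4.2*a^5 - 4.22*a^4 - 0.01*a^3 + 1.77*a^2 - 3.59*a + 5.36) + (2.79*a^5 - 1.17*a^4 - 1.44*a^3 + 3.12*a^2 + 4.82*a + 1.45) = -1.41*a^5 - 5.39*a^4 - 1.45*a^3 + 4.89*a^2 + 1.23*a + 6.81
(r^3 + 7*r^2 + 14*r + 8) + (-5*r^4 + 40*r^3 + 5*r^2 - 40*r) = -5*r^4 + 41*r^3 + 12*r^2 - 26*r + 8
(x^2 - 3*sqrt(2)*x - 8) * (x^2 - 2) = x^4 - 3*sqrt(2)*x^3 - 10*x^2 + 6*sqrt(2)*x + 16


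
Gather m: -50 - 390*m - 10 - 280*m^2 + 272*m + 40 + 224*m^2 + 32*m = -56*m^2 - 86*m - 20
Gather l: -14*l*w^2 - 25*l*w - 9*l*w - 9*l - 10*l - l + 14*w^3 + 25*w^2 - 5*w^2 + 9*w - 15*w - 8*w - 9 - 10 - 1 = l*(-14*w^2 - 34*w - 20) + 14*w^3 + 20*w^2 - 14*w - 20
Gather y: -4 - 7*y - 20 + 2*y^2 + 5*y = 2*y^2 - 2*y - 24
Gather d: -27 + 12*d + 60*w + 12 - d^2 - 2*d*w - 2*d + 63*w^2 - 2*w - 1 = -d^2 + d*(10 - 2*w) + 63*w^2 + 58*w - 16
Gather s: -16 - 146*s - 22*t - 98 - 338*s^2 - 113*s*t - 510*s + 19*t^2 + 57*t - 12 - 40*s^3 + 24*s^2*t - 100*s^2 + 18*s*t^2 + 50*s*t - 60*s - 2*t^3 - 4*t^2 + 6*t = -40*s^3 + s^2*(24*t - 438) + s*(18*t^2 - 63*t - 716) - 2*t^3 + 15*t^2 + 41*t - 126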